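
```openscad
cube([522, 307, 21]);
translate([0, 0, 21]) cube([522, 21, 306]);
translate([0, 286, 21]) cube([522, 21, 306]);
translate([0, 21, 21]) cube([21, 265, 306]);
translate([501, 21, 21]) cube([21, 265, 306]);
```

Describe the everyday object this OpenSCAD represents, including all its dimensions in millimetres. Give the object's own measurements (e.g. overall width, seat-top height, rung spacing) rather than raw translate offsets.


An open-topped rectangular box: outside dimensions 522×307×327 mm, with a uniform wall and base thickness of 21 mm. The base is a full 522×307 slab on the floor; four walls sit on top of the base. The front and back walls (the −y and +y sides) span the full width; the two side walls fit between them.


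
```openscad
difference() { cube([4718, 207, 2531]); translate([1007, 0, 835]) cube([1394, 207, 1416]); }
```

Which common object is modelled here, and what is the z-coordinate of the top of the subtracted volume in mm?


A wall with a window opening. The window head height is 2251 mm.

A wall with a rectangular opening subtracted — a window. Sill at z = 835, opening 1416 mm tall, so the head is at 835 + 1416 = 2251 mm.


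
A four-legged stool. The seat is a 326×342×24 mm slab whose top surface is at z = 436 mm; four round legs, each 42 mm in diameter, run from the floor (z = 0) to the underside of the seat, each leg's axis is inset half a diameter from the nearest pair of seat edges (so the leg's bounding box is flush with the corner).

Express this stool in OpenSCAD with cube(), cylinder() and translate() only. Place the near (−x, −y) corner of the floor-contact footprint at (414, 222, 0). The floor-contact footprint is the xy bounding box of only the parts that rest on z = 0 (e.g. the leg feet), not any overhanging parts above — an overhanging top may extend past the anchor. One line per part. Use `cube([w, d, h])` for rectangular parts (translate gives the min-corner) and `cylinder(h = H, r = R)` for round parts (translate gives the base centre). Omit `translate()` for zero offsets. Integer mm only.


// leg_h = 436 - 24 = 412
translate([414, 222, 412]) cube([326, 342, 24]);
translate([435, 243, 0]) cylinder(h = 412, r = 21);
translate([719, 243, 0]) cylinder(h = 412, r = 21);
translate([435, 543, 0]) cylinder(h = 412, r = 21);
translate([719, 543, 0]) cylinder(h = 412, r = 21);


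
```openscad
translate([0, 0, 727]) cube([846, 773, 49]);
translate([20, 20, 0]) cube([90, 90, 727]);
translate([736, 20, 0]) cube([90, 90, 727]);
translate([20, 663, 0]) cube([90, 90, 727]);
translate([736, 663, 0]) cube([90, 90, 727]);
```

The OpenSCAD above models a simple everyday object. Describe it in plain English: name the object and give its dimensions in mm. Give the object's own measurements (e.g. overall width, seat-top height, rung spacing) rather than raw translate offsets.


A table: top 846 mm (x) × 773 mm (y), 49 mm thick, upper face at z = 776 mm, on four 90×90 mm square legs, each inset 20 mm from the nearest pair of top edges from z = 0 to the bottom of the top.


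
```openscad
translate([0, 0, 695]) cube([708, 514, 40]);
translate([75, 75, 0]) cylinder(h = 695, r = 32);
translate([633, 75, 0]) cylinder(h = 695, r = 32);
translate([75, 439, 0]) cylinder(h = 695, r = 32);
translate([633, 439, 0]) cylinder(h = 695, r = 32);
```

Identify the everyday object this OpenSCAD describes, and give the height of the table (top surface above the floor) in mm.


A table. The table height is 735 mm.

A 708×514×40 slab sits at z = 695 on four Ø64 mm round legs — a table. The top surface is at 695 + 40 = 735 mm.


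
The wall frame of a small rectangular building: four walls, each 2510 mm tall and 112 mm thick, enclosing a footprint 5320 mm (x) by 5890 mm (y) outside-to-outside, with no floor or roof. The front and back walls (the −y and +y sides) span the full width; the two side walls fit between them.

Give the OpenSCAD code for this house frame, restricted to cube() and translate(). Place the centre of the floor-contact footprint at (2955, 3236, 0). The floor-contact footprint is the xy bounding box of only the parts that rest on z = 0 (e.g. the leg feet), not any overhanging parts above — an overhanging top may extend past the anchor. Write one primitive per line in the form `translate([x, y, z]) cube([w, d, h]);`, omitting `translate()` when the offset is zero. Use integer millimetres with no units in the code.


translate([295, 291, 0]) cube([5320, 112, 2510]);
translate([295, 6069, 0]) cube([5320, 112, 2510]);
translate([295, 403, 0]) cube([112, 5666, 2510]);
translate([5503, 403, 0]) cube([112, 5666, 2510]);


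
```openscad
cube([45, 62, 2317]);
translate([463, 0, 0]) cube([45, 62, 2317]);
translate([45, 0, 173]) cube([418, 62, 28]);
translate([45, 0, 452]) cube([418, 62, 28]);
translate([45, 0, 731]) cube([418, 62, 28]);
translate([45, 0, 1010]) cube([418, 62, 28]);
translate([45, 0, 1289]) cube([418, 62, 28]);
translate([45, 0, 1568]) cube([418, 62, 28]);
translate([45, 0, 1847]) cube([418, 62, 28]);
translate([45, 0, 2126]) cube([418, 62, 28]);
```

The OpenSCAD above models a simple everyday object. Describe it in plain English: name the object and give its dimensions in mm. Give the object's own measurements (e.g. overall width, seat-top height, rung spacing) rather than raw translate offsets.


A straight ladder. Two 45×62 mm vertical rails, 2317 mm tall, stand 508 mm apart (outside-to-outside) with their front faces coplanar on the −y side. 8 rungs, each 62 mm deep and 28 mm tall, span between the inner faces of the rails, front faces flush with the rails. The lowest rung's underside is at z = 173 mm and rungs are spaced 279 mm apart (underside to underside).


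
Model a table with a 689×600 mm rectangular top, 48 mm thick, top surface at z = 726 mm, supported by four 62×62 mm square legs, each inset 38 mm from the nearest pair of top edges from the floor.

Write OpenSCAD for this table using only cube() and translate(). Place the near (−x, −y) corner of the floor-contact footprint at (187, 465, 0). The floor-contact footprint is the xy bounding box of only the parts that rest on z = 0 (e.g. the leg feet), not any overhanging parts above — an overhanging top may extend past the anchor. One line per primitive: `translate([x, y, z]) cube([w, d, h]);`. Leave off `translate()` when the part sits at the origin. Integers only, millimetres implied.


translate([149, 427, 678]) cube([689, 600, 48]);
translate([187, 465, 0]) cube([62, 62, 678]);
translate([738, 465, 0]) cube([62, 62, 678]);
translate([187, 927, 0]) cube([62, 62, 678]);
translate([738, 927, 0]) cube([62, 62, 678]);


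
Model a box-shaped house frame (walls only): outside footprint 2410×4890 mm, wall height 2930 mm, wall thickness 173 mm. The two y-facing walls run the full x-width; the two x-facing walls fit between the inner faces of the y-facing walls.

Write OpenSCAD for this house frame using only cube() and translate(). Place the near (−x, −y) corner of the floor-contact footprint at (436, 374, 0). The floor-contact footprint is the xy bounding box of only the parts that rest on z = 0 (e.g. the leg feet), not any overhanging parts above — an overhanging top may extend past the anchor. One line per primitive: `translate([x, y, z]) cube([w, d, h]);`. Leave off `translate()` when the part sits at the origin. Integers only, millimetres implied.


translate([436, 374, 0]) cube([2410, 173, 2930]);
translate([436, 5091, 0]) cube([2410, 173, 2930]);
translate([436, 547, 0]) cube([173, 4544, 2930]);
translate([2673, 547, 0]) cube([173, 4544, 2930]);


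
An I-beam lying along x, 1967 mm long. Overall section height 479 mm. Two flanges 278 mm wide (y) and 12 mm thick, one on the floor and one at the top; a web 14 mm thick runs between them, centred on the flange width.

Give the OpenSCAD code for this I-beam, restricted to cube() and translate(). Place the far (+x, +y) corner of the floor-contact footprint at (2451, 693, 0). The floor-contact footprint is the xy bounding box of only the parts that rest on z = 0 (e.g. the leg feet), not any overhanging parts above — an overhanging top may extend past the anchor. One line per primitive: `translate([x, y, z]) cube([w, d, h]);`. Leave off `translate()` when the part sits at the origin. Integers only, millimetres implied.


translate([484, 415, 0]) cube([1967, 278, 12]);
translate([484, 547, 12]) cube([1967, 14, 455]);
translate([484, 415, 467]) cube([1967, 278, 12]);


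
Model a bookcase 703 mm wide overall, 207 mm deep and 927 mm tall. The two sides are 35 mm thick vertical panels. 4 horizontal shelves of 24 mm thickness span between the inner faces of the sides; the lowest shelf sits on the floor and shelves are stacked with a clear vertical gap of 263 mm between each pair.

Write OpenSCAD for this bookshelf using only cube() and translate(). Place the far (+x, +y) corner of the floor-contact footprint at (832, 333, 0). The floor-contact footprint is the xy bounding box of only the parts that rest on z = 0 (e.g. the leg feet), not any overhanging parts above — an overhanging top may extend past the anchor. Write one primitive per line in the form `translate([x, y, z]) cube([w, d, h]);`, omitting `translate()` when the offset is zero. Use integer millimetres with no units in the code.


translate([129, 126, 0]) cube([35, 207, 927]);
translate([797, 126, 0]) cube([35, 207, 927]);
translate([164, 126, 0]) cube([633, 207, 24]);
translate([164, 126, 287]) cube([633, 207, 24]);
translate([164, 126, 574]) cube([633, 207, 24]);
translate([164, 126, 861]) cube([633, 207, 24]);


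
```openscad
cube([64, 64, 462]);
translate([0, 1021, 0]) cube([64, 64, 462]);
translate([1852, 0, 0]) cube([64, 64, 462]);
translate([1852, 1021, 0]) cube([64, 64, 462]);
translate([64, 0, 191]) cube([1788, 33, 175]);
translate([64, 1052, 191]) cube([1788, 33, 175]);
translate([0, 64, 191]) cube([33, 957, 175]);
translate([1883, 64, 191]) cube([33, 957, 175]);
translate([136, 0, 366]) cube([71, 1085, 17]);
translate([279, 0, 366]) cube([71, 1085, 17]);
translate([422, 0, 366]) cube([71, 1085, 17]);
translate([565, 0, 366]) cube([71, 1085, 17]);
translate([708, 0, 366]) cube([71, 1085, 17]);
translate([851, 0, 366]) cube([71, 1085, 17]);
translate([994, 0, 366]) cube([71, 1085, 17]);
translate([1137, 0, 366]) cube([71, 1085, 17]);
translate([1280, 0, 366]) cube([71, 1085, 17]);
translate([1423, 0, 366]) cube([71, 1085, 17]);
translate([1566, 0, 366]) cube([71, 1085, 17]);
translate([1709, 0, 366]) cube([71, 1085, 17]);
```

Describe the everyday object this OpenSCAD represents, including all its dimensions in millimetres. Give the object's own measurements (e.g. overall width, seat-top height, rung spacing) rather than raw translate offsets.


A bed frame 1916 mm long (x) by 1085 mm wide (y). Four 64×64 mm corner posts, 462 mm tall, at the corners of the footprint. Four rails of 33 mm thickness and 175 mm height run between adjacent posts with their undersides at z = 191 mm, their outer faces flush with the outside of the frame (the two x-running rails run between the posts' inner faces; the two y-running rails run between the posts' inner faces). 12 slats, each 71 mm wide (x) and 17 mm thick, lie across the top of the two x-running rails, running the full 1085 mm width of the frame in y; along x they sit between the end posts with a 72 mm gap after the −x posts and between neighbouring slats and before the +x posts.


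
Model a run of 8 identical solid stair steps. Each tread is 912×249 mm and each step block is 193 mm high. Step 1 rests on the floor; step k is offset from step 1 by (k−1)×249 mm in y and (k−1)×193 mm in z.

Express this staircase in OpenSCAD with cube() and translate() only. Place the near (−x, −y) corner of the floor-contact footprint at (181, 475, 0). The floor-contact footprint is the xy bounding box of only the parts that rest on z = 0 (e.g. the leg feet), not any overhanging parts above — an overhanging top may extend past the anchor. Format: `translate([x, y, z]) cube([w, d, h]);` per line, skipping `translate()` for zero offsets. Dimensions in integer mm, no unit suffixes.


translate([181, 475, 0]) cube([912, 249, 193]);
translate([181, 724, 193]) cube([912, 249, 193]);
translate([181, 973, 386]) cube([912, 249, 193]);
translate([181, 1222, 579]) cube([912, 249, 193]);
translate([181, 1471, 772]) cube([912, 249, 193]);
translate([181, 1720, 965]) cube([912, 249, 193]);
translate([181, 1969, 1158]) cube([912, 249, 193]);
translate([181, 2218, 1351]) cube([912, 249, 193]);


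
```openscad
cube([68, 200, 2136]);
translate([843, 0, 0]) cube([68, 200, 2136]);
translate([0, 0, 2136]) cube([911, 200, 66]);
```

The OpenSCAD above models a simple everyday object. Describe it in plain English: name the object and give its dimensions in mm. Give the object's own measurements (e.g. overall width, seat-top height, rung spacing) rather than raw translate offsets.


A door frame. The clear opening is 775 mm wide and 2136 mm high. Two 68 mm wide jambs, 200 mm deep, stand either side of the opening from the floor to the top of the opening. A 66 mm thick head sits across the top of both jambs, spanning the full outside width of the frame.


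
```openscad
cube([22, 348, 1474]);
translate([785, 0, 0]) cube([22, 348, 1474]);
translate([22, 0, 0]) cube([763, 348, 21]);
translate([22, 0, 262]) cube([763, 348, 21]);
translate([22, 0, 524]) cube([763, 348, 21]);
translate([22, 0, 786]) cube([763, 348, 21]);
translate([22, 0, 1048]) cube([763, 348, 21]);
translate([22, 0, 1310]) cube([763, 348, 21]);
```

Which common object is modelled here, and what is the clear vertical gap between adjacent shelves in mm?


A bookshelf. The clear shelf gap is 241 mm.

Two tall side panels with 6 horizontal boards between them — a bookshelf. The first two shelf undersides are at z = 0 and z = 262; with shelf thickness 21, the clear gap is 262 − 0 − 21 = 241 mm.


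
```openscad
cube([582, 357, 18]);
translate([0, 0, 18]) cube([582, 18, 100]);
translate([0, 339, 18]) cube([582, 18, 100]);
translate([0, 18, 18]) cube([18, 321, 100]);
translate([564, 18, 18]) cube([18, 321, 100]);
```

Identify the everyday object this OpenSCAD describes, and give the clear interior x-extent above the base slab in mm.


An open box. The internal width is 546 mm.

A 582×357 base slab with four walls standing on it — an open box. The base is 582 mm wide and the walls are 18 mm thick, so the internal width is 582 − 2 × 18 = 546 mm.


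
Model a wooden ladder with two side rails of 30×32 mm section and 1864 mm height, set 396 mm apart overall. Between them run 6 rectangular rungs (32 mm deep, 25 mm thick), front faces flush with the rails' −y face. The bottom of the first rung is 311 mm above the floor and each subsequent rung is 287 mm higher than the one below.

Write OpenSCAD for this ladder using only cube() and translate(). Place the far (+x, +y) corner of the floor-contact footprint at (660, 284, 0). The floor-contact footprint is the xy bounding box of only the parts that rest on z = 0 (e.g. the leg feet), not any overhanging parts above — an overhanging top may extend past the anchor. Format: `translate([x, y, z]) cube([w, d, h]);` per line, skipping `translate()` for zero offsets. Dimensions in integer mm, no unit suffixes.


translate([264, 252, 0]) cube([30, 32, 1864]);
translate([630, 252, 0]) cube([30, 32, 1864]);
translate([294, 252, 311]) cube([336, 32, 25]);
translate([294, 252, 598]) cube([336, 32, 25]);
translate([294, 252, 885]) cube([336, 32, 25]);
translate([294, 252, 1172]) cube([336, 32, 25]);
translate([294, 252, 1459]) cube([336, 32, 25]);
translate([294, 252, 1746]) cube([336, 32, 25]);


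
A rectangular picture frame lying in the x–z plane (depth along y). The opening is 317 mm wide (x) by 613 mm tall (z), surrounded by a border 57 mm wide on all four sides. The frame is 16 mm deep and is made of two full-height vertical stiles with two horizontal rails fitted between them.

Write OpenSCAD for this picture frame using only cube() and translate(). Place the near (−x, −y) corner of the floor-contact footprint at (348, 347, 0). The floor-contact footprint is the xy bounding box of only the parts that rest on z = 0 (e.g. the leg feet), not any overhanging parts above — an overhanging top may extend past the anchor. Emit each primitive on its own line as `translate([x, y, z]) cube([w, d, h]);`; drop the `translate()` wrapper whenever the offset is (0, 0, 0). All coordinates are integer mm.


translate([348, 347, 0]) cube([57, 16, 727]);
translate([722, 347, 0]) cube([57, 16, 727]);
translate([405, 347, 0]) cube([317, 16, 57]);
translate([405, 347, 670]) cube([317, 16, 57]);


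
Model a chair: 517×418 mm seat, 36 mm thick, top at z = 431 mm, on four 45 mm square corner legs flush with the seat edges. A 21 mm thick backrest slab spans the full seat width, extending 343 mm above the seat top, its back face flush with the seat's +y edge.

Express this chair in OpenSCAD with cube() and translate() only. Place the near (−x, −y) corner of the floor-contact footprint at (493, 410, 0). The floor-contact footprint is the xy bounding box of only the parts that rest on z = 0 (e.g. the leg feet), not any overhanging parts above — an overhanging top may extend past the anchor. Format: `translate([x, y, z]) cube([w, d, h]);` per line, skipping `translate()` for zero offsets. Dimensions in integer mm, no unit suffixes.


translate([493, 410, 395]) cube([517, 418, 36]);
translate([493, 410, 0]) cube([45, 45, 395]);
translate([965, 410, 0]) cube([45, 45, 395]);
translate([493, 783, 0]) cube([45, 45, 395]);
translate([965, 783, 0]) cube([45, 45, 395]);
translate([493, 807, 431]) cube([517, 21, 343]);


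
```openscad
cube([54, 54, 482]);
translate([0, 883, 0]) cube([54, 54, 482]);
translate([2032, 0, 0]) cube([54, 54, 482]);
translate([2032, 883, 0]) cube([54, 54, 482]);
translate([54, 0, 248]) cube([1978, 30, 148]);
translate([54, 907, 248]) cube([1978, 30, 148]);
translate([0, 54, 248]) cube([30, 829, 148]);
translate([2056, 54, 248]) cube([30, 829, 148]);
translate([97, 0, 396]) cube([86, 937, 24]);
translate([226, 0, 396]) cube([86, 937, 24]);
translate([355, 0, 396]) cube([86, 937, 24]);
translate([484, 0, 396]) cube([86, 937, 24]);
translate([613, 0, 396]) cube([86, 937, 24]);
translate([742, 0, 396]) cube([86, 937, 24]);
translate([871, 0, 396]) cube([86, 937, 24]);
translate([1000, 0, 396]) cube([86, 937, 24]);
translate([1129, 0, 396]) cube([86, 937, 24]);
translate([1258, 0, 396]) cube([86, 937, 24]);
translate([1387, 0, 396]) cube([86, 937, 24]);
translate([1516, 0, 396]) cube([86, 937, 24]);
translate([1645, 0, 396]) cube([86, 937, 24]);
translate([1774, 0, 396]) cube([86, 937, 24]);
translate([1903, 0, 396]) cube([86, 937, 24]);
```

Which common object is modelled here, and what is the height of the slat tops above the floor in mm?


A bed frame. The slat-top height is 420 mm.

Four posts, four rails, and a row of slats — a bed frame. Slats sit on the rails at z = 248 + 148 = 396; with slat thickness 24, the top is 420 mm.


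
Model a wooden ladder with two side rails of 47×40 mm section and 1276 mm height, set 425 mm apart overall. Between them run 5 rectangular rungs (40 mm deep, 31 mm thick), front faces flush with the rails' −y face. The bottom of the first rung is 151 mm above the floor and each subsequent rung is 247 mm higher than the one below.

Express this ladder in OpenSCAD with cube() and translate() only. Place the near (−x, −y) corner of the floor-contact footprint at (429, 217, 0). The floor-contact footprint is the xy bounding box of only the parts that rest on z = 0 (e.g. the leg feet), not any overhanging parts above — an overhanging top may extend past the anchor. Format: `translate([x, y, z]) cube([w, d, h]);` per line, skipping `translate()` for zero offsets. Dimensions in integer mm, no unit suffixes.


// rung span = 425 - 2*47 = 331
// rung[k] z = 151 + k*247
translate([429, 217, 0]) cube([47, 40, 1276]);
translate([807, 217, 0]) cube([47, 40, 1276]);
translate([476, 217, 151]) cube([331, 40, 31]);
translate([476, 217, 398]) cube([331, 40, 31]);
translate([476, 217, 645]) cube([331, 40, 31]);
translate([476, 217, 892]) cube([331, 40, 31]);
translate([476, 217, 1139]) cube([331, 40, 31]);


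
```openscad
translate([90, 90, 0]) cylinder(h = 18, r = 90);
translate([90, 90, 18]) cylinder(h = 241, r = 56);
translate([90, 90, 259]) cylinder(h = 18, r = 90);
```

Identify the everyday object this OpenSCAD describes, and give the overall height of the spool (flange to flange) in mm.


A spool. The overall height is 277 mm.

Three coaxial cylinders, large–small–large — a spool. Two 18 mm flanges and a 241 mm core give 18 + 241 + 18 = 277 mm.


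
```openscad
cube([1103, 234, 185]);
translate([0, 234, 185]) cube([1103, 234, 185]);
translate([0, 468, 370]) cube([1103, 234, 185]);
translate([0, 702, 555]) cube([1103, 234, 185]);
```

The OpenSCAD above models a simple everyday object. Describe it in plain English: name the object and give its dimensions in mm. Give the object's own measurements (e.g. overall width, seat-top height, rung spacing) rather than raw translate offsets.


A straight staircase of 4 solid steps. Each step is 1103 mm wide (x), 234 mm deep (y, the going) and 185 mm tall (the rise). The first step rests on the floor; each subsequent step sits one going further in +y and one rise higher in +z, directly behind and above the previous step with no overlap.


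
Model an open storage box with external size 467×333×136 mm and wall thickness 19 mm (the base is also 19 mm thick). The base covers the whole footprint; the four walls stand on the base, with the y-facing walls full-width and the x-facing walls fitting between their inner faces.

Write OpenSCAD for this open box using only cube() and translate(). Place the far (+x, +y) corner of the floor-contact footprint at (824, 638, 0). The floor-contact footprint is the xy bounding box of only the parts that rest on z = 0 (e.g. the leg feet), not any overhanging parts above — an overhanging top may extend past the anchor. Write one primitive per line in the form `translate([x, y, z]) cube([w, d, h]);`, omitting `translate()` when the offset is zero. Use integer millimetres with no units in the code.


translate([357, 305, 0]) cube([467, 333, 19]);
translate([357, 305, 19]) cube([467, 19, 117]);
translate([357, 619, 19]) cube([467, 19, 117]);
translate([357, 324, 19]) cube([19, 295, 117]);
translate([805, 324, 19]) cube([19, 295, 117]);


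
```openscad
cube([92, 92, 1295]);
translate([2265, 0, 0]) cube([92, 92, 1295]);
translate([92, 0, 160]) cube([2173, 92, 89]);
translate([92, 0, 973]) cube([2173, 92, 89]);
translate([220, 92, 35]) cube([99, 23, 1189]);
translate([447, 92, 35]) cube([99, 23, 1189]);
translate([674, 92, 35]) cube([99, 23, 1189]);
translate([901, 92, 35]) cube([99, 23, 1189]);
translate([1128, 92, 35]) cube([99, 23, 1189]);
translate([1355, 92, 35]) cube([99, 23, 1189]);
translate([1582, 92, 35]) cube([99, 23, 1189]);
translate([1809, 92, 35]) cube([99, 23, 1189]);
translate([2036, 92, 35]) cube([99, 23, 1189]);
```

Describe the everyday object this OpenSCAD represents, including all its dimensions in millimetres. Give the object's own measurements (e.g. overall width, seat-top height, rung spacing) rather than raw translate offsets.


A fence section. Two 92×92 mm posts, 1295 mm tall, stand on the floor with a clear span of 2173 mm between their inner faces. Two horizontal rails of 92×89 mm section span the gap between the posts with their undersides at z = 160 mm and z = 973 mm, flush with the posts' −y face. 9 pickets, each 99 mm wide, 23 mm thick and 1189 mm tall, are fixed to the +y face of the rails with their bottoms at z = 35 mm, spaced across the span with a 128 mm gap after the −x post and between neighbouring pickets, with 130 mm left before the +x post.


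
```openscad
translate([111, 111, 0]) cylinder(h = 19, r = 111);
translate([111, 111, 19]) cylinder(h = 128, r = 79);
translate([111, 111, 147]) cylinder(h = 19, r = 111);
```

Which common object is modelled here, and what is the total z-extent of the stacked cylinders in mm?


A spool. The overall height is 166 mm.

Three coaxial cylinders, large–small–large — a spool. Two 19 mm flanges and a 128 mm core give 19 + 128 + 19 = 166 mm.


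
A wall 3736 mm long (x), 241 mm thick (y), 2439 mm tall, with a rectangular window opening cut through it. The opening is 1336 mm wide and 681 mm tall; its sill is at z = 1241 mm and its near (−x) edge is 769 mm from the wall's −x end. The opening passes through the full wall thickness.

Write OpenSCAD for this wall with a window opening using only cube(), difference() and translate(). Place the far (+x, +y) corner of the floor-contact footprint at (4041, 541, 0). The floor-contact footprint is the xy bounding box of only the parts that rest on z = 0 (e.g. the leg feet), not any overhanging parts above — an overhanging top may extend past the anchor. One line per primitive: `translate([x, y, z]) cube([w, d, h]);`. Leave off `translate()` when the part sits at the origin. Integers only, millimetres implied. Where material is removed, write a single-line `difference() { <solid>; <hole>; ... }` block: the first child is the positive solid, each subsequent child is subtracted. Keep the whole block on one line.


difference() { translate([305, 300, 0]) cube([3736, 241, 2439]); translate([1074, 300, 1241]) cube([1336, 241, 681]); }


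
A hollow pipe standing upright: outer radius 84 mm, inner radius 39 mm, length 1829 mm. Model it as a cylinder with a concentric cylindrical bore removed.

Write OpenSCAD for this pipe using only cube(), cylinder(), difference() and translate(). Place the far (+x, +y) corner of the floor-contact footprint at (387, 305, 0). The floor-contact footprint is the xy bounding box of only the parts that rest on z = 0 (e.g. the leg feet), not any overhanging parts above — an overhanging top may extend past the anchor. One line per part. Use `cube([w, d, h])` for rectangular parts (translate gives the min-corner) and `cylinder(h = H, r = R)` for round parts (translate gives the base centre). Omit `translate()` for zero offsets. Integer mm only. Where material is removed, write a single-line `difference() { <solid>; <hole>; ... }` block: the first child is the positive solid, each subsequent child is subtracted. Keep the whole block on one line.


difference() { translate([303, 221, 0]) cylinder(h = 1829, r = 84); translate([303, 221, 0]) cylinder(h = 1829, r = 39); }


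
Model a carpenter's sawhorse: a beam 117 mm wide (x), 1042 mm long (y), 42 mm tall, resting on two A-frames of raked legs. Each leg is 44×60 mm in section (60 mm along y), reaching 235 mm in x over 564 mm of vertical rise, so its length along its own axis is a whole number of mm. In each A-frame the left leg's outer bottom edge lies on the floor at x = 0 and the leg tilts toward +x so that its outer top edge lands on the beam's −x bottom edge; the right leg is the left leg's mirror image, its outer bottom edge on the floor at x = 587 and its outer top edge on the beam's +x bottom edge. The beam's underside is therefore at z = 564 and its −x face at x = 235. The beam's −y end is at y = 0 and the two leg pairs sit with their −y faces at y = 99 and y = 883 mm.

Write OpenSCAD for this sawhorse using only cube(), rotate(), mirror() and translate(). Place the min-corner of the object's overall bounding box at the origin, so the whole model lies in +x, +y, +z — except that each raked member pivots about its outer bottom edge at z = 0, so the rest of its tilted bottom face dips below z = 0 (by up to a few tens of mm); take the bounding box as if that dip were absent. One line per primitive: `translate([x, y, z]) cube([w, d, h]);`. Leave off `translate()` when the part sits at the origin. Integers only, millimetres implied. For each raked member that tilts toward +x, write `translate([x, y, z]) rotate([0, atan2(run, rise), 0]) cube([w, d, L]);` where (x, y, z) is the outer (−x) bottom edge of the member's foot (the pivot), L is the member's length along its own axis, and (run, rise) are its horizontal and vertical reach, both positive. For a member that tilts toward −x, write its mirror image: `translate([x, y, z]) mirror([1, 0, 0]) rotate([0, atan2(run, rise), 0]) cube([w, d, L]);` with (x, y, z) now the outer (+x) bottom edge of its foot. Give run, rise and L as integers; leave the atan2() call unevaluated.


// leg length = √(235² + 564²) = 611
// right-leg outer foot x = 2·235 + 117 = 587
// beam min-corner = (235, 0, 564)
translate([235, 0, 564]) cube([117, 1042, 42]);
translate([0, 99, 0]) rotate([0, atan2(235, 564), 0]) cube([44, 60, 611]);
translate([587, 99, 0]) mirror([1, 0, 0]) rotate([0, atan2(235, 564), 0]) cube([44, 60, 611]);
translate([0, 883, 0]) rotate([0, atan2(235, 564), 0]) cube([44, 60, 611]);
translate([587, 883, 0]) mirror([1, 0, 0]) rotate([0, atan2(235, 564), 0]) cube([44, 60, 611]);


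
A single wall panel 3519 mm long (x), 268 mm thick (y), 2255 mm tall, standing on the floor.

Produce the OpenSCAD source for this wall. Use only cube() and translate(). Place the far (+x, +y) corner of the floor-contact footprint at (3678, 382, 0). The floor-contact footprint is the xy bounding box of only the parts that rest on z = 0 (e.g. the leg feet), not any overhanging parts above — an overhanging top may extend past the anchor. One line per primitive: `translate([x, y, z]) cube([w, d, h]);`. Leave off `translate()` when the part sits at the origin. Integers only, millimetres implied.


translate([159, 114, 0]) cube([3519, 268, 2255]);


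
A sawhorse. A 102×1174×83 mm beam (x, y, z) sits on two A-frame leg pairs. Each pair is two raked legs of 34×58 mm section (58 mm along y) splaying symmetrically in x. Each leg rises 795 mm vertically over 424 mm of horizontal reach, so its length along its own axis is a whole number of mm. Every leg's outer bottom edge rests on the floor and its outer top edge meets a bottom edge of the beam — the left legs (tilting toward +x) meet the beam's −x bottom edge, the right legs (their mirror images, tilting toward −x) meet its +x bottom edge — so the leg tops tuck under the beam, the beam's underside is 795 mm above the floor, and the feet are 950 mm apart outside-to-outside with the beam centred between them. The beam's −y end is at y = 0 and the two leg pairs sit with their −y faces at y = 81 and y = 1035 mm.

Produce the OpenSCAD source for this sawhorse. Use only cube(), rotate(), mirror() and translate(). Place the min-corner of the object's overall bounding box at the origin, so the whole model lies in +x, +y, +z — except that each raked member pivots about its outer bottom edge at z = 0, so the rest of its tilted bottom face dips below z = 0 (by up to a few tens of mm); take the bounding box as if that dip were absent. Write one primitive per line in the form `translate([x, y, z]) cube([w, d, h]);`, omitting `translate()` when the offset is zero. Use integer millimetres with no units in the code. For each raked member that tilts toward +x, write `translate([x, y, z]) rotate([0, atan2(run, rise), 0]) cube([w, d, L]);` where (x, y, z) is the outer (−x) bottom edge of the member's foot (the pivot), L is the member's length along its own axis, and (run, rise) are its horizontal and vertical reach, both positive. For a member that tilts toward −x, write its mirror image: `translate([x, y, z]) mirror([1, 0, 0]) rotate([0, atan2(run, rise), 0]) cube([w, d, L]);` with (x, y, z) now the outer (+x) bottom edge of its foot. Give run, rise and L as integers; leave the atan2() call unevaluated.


translate([424, 0, 795]) cube([102, 1174, 83]);
translate([0, 81, 0]) rotate([0, atan2(424, 795), 0]) cube([34, 58, 901]);
translate([950, 81, 0]) mirror([1, 0, 0]) rotate([0, atan2(424, 795), 0]) cube([34, 58, 901]);
translate([0, 1035, 0]) rotate([0, atan2(424, 795), 0]) cube([34, 58, 901]);
translate([950, 1035, 0]) mirror([1, 0, 0]) rotate([0, atan2(424, 795), 0]) cube([34, 58, 901]);


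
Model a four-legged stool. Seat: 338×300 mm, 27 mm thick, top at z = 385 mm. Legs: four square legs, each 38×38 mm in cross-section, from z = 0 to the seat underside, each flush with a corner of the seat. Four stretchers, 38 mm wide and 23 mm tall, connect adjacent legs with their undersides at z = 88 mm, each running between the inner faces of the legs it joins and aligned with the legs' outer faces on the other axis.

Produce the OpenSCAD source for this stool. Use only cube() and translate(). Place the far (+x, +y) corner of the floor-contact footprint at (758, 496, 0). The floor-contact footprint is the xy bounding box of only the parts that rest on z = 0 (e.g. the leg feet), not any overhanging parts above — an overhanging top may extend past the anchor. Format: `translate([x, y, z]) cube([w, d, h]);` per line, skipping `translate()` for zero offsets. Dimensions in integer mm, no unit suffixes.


translate([420, 196, 358]) cube([338, 300, 27]);
translate([420, 196, 0]) cube([38, 38, 358]);
translate([720, 196, 0]) cube([38, 38, 358]);
translate([420, 458, 0]) cube([38, 38, 358]);
translate([720, 458, 0]) cube([38, 38, 358]);
translate([458, 196, 88]) cube([262, 38, 23]);
translate([458, 458, 88]) cube([262, 38, 23]);
translate([420, 234, 88]) cube([38, 224, 23]);
translate([720, 234, 88]) cube([38, 224, 23]);


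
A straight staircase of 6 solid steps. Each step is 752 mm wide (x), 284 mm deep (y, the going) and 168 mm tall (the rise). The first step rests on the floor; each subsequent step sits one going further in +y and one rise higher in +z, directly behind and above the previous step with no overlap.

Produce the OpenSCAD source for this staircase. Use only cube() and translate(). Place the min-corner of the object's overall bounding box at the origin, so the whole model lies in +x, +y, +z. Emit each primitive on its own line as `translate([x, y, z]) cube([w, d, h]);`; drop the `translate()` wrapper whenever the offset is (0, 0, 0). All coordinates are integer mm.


cube([752, 284, 168]);
translate([0, 284, 168]) cube([752, 284, 168]);
translate([0, 568, 336]) cube([752, 284, 168]);
translate([0, 852, 504]) cube([752, 284, 168]);
translate([0, 1136, 672]) cube([752, 284, 168]);
translate([0, 1420, 840]) cube([752, 284, 168]);


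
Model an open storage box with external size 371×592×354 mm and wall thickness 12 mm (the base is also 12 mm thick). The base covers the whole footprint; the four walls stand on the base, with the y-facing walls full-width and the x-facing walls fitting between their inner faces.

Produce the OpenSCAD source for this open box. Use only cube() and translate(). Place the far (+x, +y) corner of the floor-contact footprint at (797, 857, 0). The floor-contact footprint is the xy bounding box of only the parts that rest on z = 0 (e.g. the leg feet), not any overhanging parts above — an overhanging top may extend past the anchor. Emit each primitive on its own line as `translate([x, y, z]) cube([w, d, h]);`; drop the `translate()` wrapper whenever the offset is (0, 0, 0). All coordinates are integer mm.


translate([426, 265, 0]) cube([371, 592, 12]);
translate([426, 265, 12]) cube([371, 12, 342]);
translate([426, 845, 12]) cube([371, 12, 342]);
translate([426, 277, 12]) cube([12, 568, 342]);
translate([785, 277, 12]) cube([12, 568, 342]);


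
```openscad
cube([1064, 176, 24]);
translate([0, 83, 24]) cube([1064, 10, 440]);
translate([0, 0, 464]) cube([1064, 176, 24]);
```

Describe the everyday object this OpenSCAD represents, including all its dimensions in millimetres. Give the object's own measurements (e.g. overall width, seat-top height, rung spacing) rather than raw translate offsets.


An I-beam lying along x, 1064 mm long. Overall section height 488 mm. Two flanges 176 mm wide (y) and 24 mm thick, one on the floor and one at the top; a web 10 mm thick runs between them, centred on the flange width.


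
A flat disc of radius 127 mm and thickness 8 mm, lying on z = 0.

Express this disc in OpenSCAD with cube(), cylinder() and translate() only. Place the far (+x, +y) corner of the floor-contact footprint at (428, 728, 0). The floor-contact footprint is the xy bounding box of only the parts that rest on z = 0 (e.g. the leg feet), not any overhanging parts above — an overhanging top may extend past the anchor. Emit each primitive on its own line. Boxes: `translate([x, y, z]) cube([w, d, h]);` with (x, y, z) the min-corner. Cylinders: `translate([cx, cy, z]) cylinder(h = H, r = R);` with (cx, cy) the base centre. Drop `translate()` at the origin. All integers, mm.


translate([301, 601, 0]) cylinder(h = 8, r = 127);


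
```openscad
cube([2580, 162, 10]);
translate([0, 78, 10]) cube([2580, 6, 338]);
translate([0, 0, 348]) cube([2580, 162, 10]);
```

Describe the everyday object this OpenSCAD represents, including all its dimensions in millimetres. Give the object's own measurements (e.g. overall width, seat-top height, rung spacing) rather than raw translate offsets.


An I-beam lying along x, 2580 mm long. Overall section height 358 mm. Two flanges 162 mm wide (y) and 10 mm thick, one on the floor and one at the top; a web 6 mm thick runs between them, centred on the flange width.


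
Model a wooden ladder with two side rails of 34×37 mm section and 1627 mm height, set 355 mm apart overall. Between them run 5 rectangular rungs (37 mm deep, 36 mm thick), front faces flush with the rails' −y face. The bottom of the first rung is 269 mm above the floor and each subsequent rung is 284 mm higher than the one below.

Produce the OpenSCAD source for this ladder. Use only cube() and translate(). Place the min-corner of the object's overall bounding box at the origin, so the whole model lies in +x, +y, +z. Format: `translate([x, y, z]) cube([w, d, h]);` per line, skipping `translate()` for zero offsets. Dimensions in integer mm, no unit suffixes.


cube([34, 37, 1627]);
translate([321, 0, 0]) cube([34, 37, 1627]);
translate([34, 0, 269]) cube([287, 37, 36]);
translate([34, 0, 553]) cube([287, 37, 36]);
translate([34, 0, 837]) cube([287, 37, 36]);
translate([34, 0, 1121]) cube([287, 37, 36]);
translate([34, 0, 1405]) cube([287, 37, 36]);


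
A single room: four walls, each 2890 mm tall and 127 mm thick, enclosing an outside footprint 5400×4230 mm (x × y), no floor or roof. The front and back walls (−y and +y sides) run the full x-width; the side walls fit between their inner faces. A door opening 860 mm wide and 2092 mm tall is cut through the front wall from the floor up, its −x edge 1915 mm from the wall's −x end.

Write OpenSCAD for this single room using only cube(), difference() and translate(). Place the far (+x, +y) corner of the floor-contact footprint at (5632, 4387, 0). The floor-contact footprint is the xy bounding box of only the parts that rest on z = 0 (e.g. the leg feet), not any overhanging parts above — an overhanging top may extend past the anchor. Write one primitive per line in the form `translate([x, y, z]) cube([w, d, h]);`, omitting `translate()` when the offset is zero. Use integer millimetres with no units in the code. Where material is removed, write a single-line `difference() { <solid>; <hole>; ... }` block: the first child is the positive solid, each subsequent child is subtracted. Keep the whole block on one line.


difference() { translate([232, 157, 0]) cube([5400, 127, 2890]); translate([2147, 157, 0]) cube([860, 127, 2092]); }
translate([232, 4260, 0]) cube([5400, 127, 2890]);
translate([232, 284, 0]) cube([127, 3976, 2890]);
translate([5505, 284, 0]) cube([127, 3976, 2890]);


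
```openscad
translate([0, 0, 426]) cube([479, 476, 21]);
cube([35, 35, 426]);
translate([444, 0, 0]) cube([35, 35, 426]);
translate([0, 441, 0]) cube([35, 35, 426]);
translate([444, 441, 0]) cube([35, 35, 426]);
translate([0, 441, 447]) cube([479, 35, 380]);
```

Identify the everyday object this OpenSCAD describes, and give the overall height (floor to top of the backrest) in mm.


A chair. The overall height is 827 mm.

A slab on four corner posts with a tall panel at the back — a chair. The seat slab sits at z = 426 with thickness 21, and the 380 mm backrest starts at the seat top, so the overall height is 426 + 21 + 380 = 827 mm.
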